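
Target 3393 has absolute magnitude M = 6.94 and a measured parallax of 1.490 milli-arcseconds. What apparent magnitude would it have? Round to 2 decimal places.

m = 16.07

d = 1/p = 1/0.001490″ = 671.14 pc.
m − M = 5 log₁₀ d − 5 = 5 log₁₀(671.14) − 5 = 14.1341 − 5 = 9.1341.
m = M + (m − M) = 6.94 + 9.1341 = 16.07.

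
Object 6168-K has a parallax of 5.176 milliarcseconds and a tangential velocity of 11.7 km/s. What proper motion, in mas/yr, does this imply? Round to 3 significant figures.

12.8 mas/yr

d = 1/p = 1/0.005176″ = 193.2 pc.
μ = v_t / (4.74 d) = 11.7 / (4.74 × 193.2) = 11.7 / 915.77 = 0.012776 ″/yr = 12.776 mas/yr.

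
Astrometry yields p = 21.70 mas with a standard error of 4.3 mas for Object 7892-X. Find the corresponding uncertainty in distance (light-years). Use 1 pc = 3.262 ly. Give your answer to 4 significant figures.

d = 1/p, so σ_d = σ_p / p².
σ_d = 0.00430 / (0.02170)² = 0.00430 / 0.00047089 = 9.1316 pc = 9.1316 × 3.262 ly = 29.787 ly.

29.79 ly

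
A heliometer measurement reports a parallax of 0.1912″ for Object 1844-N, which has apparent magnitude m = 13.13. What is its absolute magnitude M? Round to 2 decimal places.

M = 14.54

d = 1/p = 1/0.1912″ = 5.2301 pc.
m − M = 5 log₁₀(5.2301) − 5 = 3.5925 − 5 = -1.4075.
M = m − (m − M) = 13.13 − (-1.4075) = 14.54.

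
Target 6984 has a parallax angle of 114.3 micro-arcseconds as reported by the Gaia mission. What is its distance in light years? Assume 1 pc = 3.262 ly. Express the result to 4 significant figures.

p = 114.3 micro-arcseconds = 0.0001143 arcsec.
d = 1/p = 1/0.0001143 = 8748.9 pc.
In light-years: 8748.9 × 3.262 = 28539 ly.

28540 light years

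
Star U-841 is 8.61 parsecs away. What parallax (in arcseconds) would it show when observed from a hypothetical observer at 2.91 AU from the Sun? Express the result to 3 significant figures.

0.338 arcsec

p (arcsec) = B (AU) / d (pc).
p = 2.91 / 8.61 = 0.33798 arcsec.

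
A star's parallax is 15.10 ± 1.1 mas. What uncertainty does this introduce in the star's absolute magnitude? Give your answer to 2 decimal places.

M = m − 5 log₁₀ d + 5 = m + 5 log₁₀ p + 5, so ∂M/∂p = 5/(p ln 10).
σ_M = (5/ln 10) · (σ_p/p) = 2.1715 × 1.1/15.10 = 2.1715 × 0.072848 = 0.15819.

σ_M = 0.16 mag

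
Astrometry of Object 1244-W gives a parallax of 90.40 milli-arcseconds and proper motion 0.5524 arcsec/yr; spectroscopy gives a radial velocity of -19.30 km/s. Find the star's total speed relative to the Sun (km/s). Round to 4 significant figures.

d = 1/p = 1/0.09040″ = 11.062 pc.
v_t = 4.740 μ d = 4.740 × 0.5524 × 11.062 = 28.964 km/s.
v = √(v_r² + v_t²) = √((-19.30)² + 28.964²) = √1211.4 = 34.805 km/s.

34.81 km/s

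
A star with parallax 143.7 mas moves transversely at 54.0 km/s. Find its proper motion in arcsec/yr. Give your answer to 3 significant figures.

1.64 arcsec/yr

d = 1/p = 1/0.1437″ = 6.9589 pc.
μ = v_t / (4.74 d) = 54.0 / (4.74 × 6.9589) = 54.0 / 32.985 = 1.6371 ″/yr.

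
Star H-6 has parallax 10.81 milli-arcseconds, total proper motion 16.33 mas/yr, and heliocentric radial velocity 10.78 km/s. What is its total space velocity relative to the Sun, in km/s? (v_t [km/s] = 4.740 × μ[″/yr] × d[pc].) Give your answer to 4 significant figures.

d = 1/p = 1/0.01081″ = 92.507 pc.
μ = 16.33 mas/yr = 0.01633 ″/yr.
v_t = 4.740 μ d = 4.740 × 0.01633 × 92.507 = 7.1604 km/s.
v = √(v_r² + v_t²) = √(10.78² + 7.1604²) = √167.48 = 12.941 km/s.

12.94 km/s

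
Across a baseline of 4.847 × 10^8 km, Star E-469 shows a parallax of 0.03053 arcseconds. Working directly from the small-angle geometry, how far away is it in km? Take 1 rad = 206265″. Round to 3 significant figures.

3.27 × 10^15 km

θ = 0.03053″ = 0.03053/206265 = 1.4801 × 10^-7 rad.
d = B/θ = (4.847 × 10^8) / (1.4801 × 10^-7) = 3.2748 × 10^15 km.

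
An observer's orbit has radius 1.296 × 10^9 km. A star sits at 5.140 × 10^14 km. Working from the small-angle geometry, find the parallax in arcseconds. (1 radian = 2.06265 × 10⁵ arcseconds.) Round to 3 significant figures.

0.520 arcsec

θ ≈ B/d = (1.296 × 10^9) / (5.140 × 10^14) = 2.5214 × 10^-6 rad.
In arcseconds: 2.5214 × 10^-6 × 206265 = 0.52008″.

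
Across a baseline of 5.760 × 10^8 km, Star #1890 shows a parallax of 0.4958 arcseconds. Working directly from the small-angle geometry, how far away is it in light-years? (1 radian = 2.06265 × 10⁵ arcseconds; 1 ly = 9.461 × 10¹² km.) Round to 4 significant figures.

θ = 0.4958″ = 0.4958/206265 = 2.4037 × 10^-6 rad.
d = B/θ = (5.760 × 10^8) / (2.4037 × 10^-6) = 2.3963 × 10^14 km = (2.3963 × 10^14) / (9.461 × 10^12) ly = 25.328 ly.

25.33 ly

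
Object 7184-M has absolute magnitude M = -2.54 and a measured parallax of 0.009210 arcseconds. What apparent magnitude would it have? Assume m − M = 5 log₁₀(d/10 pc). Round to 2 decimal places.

d = 1/p = 1/0.009210″ = 108.58 pc.
m − M = 5 log₁₀ d − 5 = 5 log₁₀(108.58) − 5 = 10.1787 − 5 = 5.1787.
m = M + (m − M) = -2.54 + 5.1787 = 2.64.

m = 2.64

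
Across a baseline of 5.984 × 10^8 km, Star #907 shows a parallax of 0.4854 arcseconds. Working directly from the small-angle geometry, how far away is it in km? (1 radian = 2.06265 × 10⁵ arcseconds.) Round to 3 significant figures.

2.54 × 10^14 km

θ = 0.4854″ = 0.4854/206265 = 2.3533 × 10^-6 rad.
d = B/θ = (5.984 × 10^8) / (2.3533 × 10^-6) = 2.5428 × 10^14 km.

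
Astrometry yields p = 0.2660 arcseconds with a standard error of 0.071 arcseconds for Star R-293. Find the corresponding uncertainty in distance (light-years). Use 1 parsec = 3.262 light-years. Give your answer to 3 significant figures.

3.27 ly

d = 1/p, so σ_d = σ_p / p².
σ_d = 0.0710 / (0.2660)² = 0.0710 / 0.070756 = 1.0034 pc = 1.0034 × 3.262 ly = 3.2731 ly.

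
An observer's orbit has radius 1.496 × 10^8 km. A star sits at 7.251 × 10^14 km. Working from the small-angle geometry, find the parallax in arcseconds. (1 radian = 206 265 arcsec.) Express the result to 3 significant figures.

θ ≈ B/d = (1.496 × 10^8) / (7.251 × 10^14) = 2.0632 × 10^-7 rad.
In arcseconds: 2.0632 × 10^-7 × 206265 = 0.042557″.

0.0426 arcsec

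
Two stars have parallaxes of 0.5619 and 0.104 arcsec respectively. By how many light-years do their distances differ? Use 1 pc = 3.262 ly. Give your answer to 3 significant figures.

25.6 ly

d_A = 1/0.5619″ = 1.7797 pc; d_B = 1/0.1040″ = 9.6154 pc.
|d_B − d_A| = |9.6154 − 1.7797| = 7.8357 pc = 7.8357 × 3.262 ly = 25.56 ly.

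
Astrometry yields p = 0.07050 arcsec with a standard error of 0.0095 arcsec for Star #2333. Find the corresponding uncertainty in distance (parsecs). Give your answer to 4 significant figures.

d = 1/p, so σ_d = σ_p / p².
σ_d = 0.00950 / (0.07050)² = 0.00950 / 0.0049703 = 1.9114 pc.

1.911 pc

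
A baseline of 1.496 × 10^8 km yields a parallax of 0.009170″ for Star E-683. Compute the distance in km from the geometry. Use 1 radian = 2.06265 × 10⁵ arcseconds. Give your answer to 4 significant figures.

θ = 0.009170″ = 0.009170/206265 = 4.4457 × 10^-8 rad.
d = B/θ = (1.496 × 10^8) / (4.4457 × 10^-8) = 3.3650 × 10^15 km.

3.365 × 10^15 km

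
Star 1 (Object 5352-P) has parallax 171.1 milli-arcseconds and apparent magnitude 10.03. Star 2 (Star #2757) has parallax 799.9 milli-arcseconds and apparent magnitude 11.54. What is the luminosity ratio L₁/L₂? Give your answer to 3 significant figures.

d₁ = 1/p₁ = 1/0.1711″ = 5.8445 pc; d₂ = 1/p₂ = 1/0.7999″ = 1.2502 pc.
M₁ = m₁ − 5 log₁₀ d₁ + 5 = 10.03 − 3.8337 + 5 = 11.1963.
M₂ = 11.54 − 0.4849 + 5 = 16.0551.
L₁/L₂ = 10^(0.4(M₂ − M₁)) = 10^(0.4 × 4.8588) = 10^1.94352 = 87.805.

L₁/L₂ = 87.8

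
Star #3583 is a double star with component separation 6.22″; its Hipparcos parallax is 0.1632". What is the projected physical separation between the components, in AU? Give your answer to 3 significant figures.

d = 1/p = 1/0.1632″ = 6.1275 pc.
At distance d (pc), an angle of θ arcsec spans θ·d AU: s = 6.22 × 6.1275 = 38.113 AU.

38.1 AU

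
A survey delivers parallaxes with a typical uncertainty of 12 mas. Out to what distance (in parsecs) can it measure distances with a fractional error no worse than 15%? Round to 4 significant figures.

12.50 pc

σ_d/d = σ_p/p, so the condition is σ_p/p ≤ 0.15, i.e. p ≥ σ_p/0.15.
p_min = 12/0.15 = 80 mas = 0.08 arcsec.
d_max = 1/p_min = 1/0.08 = 12.5 pc.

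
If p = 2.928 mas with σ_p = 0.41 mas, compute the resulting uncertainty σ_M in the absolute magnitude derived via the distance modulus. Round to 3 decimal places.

M = m − 5 log₁₀ d + 5 = m + 5 log₁₀ p + 5, so ∂M/∂p = 5/(p ln 10).
σ_M = (5/ln 10) · (σ_p/p) = 2.1715 × 0.41/2.928 = 2.1715 × 0.14003 = 0.30408.

σ_M = 0.304 mag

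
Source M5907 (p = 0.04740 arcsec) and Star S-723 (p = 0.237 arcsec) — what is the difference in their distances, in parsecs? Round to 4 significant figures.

16.88 pc

d_A = 1/0.04740″ = 21.097 pc; d_B = 1/0.2370″ = 4.2194 pc.
|d_B − d_A| = |4.2194 − 21.097| = 16.878 pc.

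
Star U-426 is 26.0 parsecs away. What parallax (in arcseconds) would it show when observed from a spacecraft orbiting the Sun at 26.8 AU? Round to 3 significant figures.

1.03 arcsec

p (arcsec) = B (AU) / d (pc).
p = 26.8 / 26.0 = 1.0308 arcsec.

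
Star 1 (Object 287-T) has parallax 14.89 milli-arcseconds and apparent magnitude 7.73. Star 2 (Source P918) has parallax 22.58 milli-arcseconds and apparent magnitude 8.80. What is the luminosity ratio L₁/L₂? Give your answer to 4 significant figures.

d₁ = 1/p₁ = 1/0.01489″ = 67.159 pc; d₂ = 1/p₂ = 1/0.02258″ = 44.287 pc.
M₁ = m₁ − 5 log₁₀ d₁ + 5 = 7.73 − 9.1355 + 5 = 3.5945.
M₂ = 8.80 − 8.2314 + 5 = 5.5686.
L₁/L₂ = 10^(0.4(M₂ − M₁)) = 10^(0.4 × 1.9741) = 10^0.78964 = 6.1608.

L₁/L₂ = 6.161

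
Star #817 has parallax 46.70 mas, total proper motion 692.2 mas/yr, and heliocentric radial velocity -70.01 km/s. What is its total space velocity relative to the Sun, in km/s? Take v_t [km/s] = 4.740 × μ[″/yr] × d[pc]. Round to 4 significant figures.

d = 1/p = 1/0.04670″ = 21.413 pc.
μ = 692.2 mas/yr = 0.6922 ″/yr.
v_t = 4.740 μ d = 4.740 × 0.6922 × 21.413 = 70.257 km/s.
v = √(v_r² + v_t²) = √((-70.01)² + 70.257²) = √9837.45 = 99.184 km/s.

99.18 km/s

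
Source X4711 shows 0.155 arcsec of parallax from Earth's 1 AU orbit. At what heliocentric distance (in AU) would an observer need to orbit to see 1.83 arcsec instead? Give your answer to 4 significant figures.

Parallax scales linearly with baseline: p ∝ B, so B = p_target / p_Earth × 1 AU.
B = 1.83 / 0.155 = 11.806 AU.

11.81 AU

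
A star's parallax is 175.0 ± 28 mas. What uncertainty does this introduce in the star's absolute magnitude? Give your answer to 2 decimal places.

M = m − 5 log₁₀ d + 5 = m + 5 log₁₀ p + 5, so ∂M/∂p = 5/(p ln 10).
σ_M = (5/ln 10) · (σ_p/p) = 2.1715 × 28/175.0 = 2.1715 × 0.16 = 0.34744.

σ_M = 0.35 mag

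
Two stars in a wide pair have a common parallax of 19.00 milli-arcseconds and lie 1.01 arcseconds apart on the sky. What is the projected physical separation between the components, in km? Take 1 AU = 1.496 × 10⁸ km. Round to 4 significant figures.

7.952 × 10^9 km

d = 1/p = 1/0.01900″ = 52.632 pc.
At distance d (pc), an angle of θ arcsec spans θ·d AU: s = 1.01 × 52.632 = 53.158 AU.
= 53.158 × 1.496 × 10⁸ km = 7.9524 × 10^9 km.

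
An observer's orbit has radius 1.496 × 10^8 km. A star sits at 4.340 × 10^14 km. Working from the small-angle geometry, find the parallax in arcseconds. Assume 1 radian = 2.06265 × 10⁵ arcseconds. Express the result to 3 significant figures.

θ ≈ B/d = (1.496 × 10^8) / (4.340 × 10^14) = 3.4470 × 10^-7 rad.
In arcseconds: 3.4470 × 10^-7 × 206265 = 0.0711″.

0.0711 arcsec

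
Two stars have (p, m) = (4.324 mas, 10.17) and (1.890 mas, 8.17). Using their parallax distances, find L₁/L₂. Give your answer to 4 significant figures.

d₁ = 1/p₁ = 1/0.004324″ = 231.27 pc; d₂ = 1/p₂ = 1/0.001890″ = 529.1 pc.
M₁ = m₁ − 5 log₁₀ d₁ + 5 = 10.17 − 11.8206 + 5 = 3.3494.
M₂ = 8.17 − 13.6177 + 5 = -0.4477.
L₁/L₂ = 10^(0.4(M₂ − M₁)) = 10^(0.4 × (-3.7971)) = 10^(-1.51884) = 0.03028.

L₁/L₂ = 0.03028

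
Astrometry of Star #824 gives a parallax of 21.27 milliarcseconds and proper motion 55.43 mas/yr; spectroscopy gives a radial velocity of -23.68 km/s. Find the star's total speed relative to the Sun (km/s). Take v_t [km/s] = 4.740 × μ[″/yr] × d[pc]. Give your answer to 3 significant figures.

26.7 km/s

d = 1/p = 1/0.02127″ = 47.015 pc.
μ = 55.43 mas/yr = 0.05543 ″/yr.
v_t = 4.740 μ d = 4.740 × 0.05543 × 47.015 = 12.353 km/s.
v = √(v_r² + v_t²) = √((-23.68)² + 12.353²) = √713.339 = 26.708 km/s.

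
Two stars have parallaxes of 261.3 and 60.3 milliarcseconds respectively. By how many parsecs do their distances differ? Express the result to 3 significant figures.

d_A = 1/0.2613″ = 3.827 pc; d_B = 1/0.06030″ = 16.584 pc.
|d_B − d_A| = |16.584 − 3.827| = 12.757 pc.

12.8 pc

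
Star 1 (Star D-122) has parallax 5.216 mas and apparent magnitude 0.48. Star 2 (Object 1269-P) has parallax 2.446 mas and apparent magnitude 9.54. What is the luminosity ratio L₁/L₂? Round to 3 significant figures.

d₁ = 1/p₁ = 1/0.005216″ = 191.72 pc; d₂ = 1/p₂ = 1/0.002446″ = 408.83 pc.
M₁ = m₁ − 5 log₁₀ d₁ + 5 = 0.48 − 11.4133 + 5 = -5.9333.
M₂ = 9.54 − 13.0577 + 5 = 1.4823.
L₁/L₂ = 10^(0.4(M₂ − M₁)) = 10^(0.4 × 7.4156) = 10^2.96624 = 925.21.

L₁/L₂ = 925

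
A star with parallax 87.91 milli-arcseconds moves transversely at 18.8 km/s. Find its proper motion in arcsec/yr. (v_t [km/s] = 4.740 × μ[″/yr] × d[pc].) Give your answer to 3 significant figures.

0.349 arcsec/yr

d = 1/p = 1/0.08791″ = 11.375 pc.
μ = v_t / (4.74 d) = 18.8 / (4.74 × 11.375) = 18.8 / 53.918 = 0.34868 ″/yr.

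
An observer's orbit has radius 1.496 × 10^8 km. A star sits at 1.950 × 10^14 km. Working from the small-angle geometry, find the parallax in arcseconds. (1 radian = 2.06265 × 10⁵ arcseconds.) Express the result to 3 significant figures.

θ ≈ B/d = (1.496 × 10^8) / (1.950 × 10^14) = 7.6718 × 10^-7 rad.
In arcseconds: 7.6718 × 10^-7 × 206265 = 0.15824″.

0.158 arcsec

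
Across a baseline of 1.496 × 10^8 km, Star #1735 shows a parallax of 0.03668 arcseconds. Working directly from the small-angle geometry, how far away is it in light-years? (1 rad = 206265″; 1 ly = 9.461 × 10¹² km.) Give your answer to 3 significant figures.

θ = 0.03668″ = 0.03668/206265 = 1.7783 × 10^-7 rad.
d = B/θ = (1.496 × 10^8) / (1.7783 × 10^-7) = 8.4125 × 10^14 km = (8.4125 × 10^14) / (9.461 × 10^12) ly = 88.918 ly.

88.9 ly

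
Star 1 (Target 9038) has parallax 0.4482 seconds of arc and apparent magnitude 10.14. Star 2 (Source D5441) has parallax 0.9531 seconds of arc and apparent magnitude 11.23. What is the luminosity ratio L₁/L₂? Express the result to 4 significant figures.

d₁ = 1/p₁ = 1/0.4482″ = 2.2311 pc; d₂ = 1/p₂ = 1/0.9531″ = 1.0492 pc.
M₁ = m₁ − 5 log₁₀ d₁ + 5 = 10.14 − 1.7426 + 5 = 13.3974.
M₂ = 11.23 − 0.1043 + 5 = 16.1257.
L₁/L₂ = 10^(0.4(M₂ − M₁)) = 10^(0.4 × 2.7283) = 10^1.09132 = 12.34.

L₁/L₂ = 12.34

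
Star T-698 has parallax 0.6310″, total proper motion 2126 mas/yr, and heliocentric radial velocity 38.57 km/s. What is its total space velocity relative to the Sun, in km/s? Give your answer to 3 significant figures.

d = 1/p = 1/0.6310″ = 1.5848 pc.
μ = 2126 mas/yr = 2.126 ″/yr.
v_t = 4.740 μ d = 4.740 × 2.126 × 1.5848 = 15.97 km/s.
v = √(v_r² + v_t²) = √(38.57² + 15.97²) = √1742.69 = 41.746 km/s.

41.7 km/s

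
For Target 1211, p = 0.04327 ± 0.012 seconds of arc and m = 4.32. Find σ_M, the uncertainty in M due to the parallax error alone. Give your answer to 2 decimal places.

M = m − 5 log₁₀ d + 5 = m + 5 log₁₀ p + 5, so ∂M/∂p = 5/(p ln 10).
σ_M = (5/ln 10) · (σ_p/p) = 2.1715 × 0.012/0.04327 = 2.1715 × 0.27733 = 0.60222.

σ_M = 0.60 mag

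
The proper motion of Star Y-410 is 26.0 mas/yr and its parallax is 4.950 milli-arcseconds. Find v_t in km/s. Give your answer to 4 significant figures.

24.90 km/s

d = 1/p = 1/0.004950″ = 202.02 pc.
μ = 26.0 mas/yr = 0.0260 ″/yr.
v_t = 4.74 × μ × d = 4.74 × 0.0260 × 202.02 = 24.897 km/s.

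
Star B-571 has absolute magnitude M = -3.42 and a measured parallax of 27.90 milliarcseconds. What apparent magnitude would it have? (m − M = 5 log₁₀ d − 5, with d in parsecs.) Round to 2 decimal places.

m = -0.65

d = 1/p = 1/0.02790″ = 35.842 pc.
m − M = 5 log₁₀ d − 5 = 5 log₁₀(35.842) − 5 = 7.7720 − 5 = 2.7720.
m = M + (m − M) = -3.42 + 2.7720 = -0.65.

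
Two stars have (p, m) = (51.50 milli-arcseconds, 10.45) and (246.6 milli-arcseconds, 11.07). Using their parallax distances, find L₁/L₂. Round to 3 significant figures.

d₁ = 1/p₁ = 1/0.05150″ = 19.417 pc; d₂ = 1/p₂ = 1/0.2466″ = 4.0552 pc.
M₁ = m₁ − 5 log₁₀ d₁ + 5 = 10.45 − 6.4409 + 5 = 9.0091.
M₂ = 11.07 − 3.0401 + 5 = 13.0299.
L₁/L₂ = 10^(0.4(M₂ − M₁)) = 10^(0.4 × 4.0208) = 10^1.60832 = 40.581.

L₁/L₂ = 40.6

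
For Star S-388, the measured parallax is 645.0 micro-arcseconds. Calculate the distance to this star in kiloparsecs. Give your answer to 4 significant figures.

p = 645.0 micro-arcseconds = 0.0006450 arcsec.
d = 1/p = 1/0.0006450 = 1550.4 pc.
= 1.5504 kpc.

1.550 kpc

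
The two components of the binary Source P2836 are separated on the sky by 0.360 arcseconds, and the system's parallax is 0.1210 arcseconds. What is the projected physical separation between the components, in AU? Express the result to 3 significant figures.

2.98 AU

d = 1/p = 1/0.1210″ = 8.2645 pc.
At distance d (pc), an angle of θ arcsec spans θ·d AU: s = 0.360 × 8.2645 = 2.9752 AU.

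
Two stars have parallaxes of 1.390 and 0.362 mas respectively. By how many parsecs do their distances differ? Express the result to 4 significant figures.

2043 pc

d_A = 1/0.001390″ = 719.42 pc; d_B = 1/0.0003620″ = 2762.4 pc.
|d_B − d_A| = |2762.4 − 719.42| = 2043 pc.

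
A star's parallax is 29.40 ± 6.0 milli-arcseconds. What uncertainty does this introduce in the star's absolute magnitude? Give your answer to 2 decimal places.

M = m − 5 log₁₀ d + 5 = m + 5 log₁₀ p + 5, so ∂M/∂p = 5/(p ln 10).
σ_M = (5/ln 10) · (σ_p/p) = 2.1715 × 6.0/29.40 = 2.1715 × 0.20408 = 0.44316.

σ_M = 0.44 mag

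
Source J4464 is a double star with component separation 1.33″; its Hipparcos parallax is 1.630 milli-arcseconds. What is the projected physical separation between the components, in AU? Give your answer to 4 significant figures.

816.0 AU

d = 1/p = 1/0.001630″ = 613.5 pc.
At distance d (pc), an angle of θ arcsec spans θ·d AU: s = 1.33 × 613.5 = 815.96 AU.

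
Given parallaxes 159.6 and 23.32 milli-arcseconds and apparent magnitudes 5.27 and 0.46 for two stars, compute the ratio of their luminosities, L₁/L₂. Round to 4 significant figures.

L₁/L₂ = 0.0002543

d₁ = 1/p₁ = 1/0.1596″ = 6.2657 pc; d₂ = 1/p₂ = 1/0.02332″ = 42.882 pc.
M₁ = m₁ − 5 log₁₀ d₁ + 5 = 5.27 − 3.9848 + 5 = 6.2852.
M₂ = 0.46 − 8.1614 + 5 = -2.7014.
L₁/L₂ = 10^(0.4(M₂ − M₁)) = 10^(0.4 × (-8.9866)) = 10^(-3.59464) = 0.00025431.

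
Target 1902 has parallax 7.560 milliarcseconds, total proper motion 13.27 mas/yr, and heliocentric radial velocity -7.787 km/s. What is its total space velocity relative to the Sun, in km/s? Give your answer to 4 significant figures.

11.40 km/s

d = 1/p = 1/0.007560″ = 132.28 pc.
μ = 13.27 mas/yr = 0.01327 ″/yr.
v_t = 4.740 μ d = 4.740 × 0.01327 × 132.28 = 8.3204 km/s.
v = √(v_r² + v_t²) = √((-7.787)² + 8.3204²) = √129.866 = 11.396 km/s.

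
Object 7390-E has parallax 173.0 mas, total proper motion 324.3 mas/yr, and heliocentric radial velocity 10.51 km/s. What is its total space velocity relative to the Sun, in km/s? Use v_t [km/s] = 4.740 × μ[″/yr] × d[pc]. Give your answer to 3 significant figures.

13.8 km/s

d = 1/p = 1/0.1730″ = 5.7803 pc.
μ = 324.3 mas/yr = 0.3243 ″/yr.
v_t = 4.740 μ d = 4.740 × 0.3243 × 5.7803 = 8.8854 km/s.
v = √(v_r² + v_t²) = √(10.51² + 8.8854²) = √189.41 = 13.763 km/s.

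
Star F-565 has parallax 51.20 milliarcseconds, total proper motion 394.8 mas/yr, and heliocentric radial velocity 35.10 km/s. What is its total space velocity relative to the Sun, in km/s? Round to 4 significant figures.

50.67 km/s

d = 1/p = 1/0.05120″ = 19.531 pc.
μ = 394.8 mas/yr = 0.3948 ″/yr.
v_t = 4.740 μ d = 4.740 × 0.3948 × 19.531 = 36.549 km/s.
v = √(v_r² + v_t²) = √(35.10² + 36.549²) = √2567.84 = 50.674 km/s.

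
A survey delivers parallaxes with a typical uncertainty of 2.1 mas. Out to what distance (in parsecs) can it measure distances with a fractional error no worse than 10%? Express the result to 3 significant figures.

47.6 pc

σ_d/d = σ_p/p, so the condition is σ_p/p ≤ 0.10, i.e. p ≥ σ_p/0.10.
p_min = 2.1/0.10 = 21 mas = 0.021 arcsec.
d_max = 1/p_min = 1/0.021 = 47.619 pc.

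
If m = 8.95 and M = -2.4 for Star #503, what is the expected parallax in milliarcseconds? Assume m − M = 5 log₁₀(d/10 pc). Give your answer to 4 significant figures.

0.5370 mas

m − M = 8.95 − (-2.4) = 11.35.
d = 10^((m−M)/5 + 1) = 10^3.270 = 1862.1 pc.
p = 1/d = 1/1862.1 = 0.00053703 arcsec = 0.53703 mas.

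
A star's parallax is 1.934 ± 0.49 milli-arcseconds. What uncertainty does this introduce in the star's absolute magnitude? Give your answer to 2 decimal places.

M = m − 5 log₁₀ d + 5 = m + 5 log₁₀ p + 5, so ∂M/∂p = 5/(p ln 10).
σ_M = (5/ln 10) · (σ_p/p) = 2.1715 × 0.49/1.934 = 2.1715 × 0.25336 = 0.55017.

σ_M = 0.55 mag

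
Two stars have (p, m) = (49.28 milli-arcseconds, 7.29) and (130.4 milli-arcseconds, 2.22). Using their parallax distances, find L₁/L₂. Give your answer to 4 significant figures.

L₁/L₂ = 0.06565

d₁ = 1/p₁ = 1/0.04928″ = 20.292 pc; d₂ = 1/p₂ = 1/0.1304″ = 7.6687 pc.
M₁ = m₁ − 5 log₁₀ d₁ + 5 = 7.29 − 6.5366 + 5 = 5.7534.
M₂ = 2.22 − 4.4236 + 5 = 2.7964.
L₁/L₂ = 10^(0.4(M₂ − M₁)) = 10^(0.4 × (-2.9570)) = 10^(-1.18280) = 0.065645.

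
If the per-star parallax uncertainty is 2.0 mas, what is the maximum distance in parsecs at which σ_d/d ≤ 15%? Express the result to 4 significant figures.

σ_d/d = σ_p/p, so the condition is σ_p/p ≤ 0.15, i.e. p ≥ σ_p/0.15.
p_min = 2.0/0.15 = 13.333 mas = 0.013333 arcsec.
d_max = 1/p_min = 1/0.013333 = 75.002 pc.

75.00 pc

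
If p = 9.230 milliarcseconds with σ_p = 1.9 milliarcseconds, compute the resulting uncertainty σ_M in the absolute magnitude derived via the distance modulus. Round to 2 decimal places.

σ_M = 0.45 mag

M = m − 5 log₁₀ d + 5 = m + 5 log₁₀ p + 5, so ∂M/∂p = 5/(p ln 10).
σ_M = (5/ln 10) · (σ_p/p) = 2.1715 × 1.9/9.230 = 2.1715 × 0.20585 = 0.447.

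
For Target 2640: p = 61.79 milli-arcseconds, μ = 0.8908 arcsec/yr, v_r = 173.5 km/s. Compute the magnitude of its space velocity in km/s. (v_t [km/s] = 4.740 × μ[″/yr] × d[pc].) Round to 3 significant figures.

186 km/s

d = 1/p = 1/0.06179″ = 16.184 pc.
v_t = 4.740 μ d = 4.740 × 0.8908 × 16.184 = 68.335 km/s.
v = √(v_r² + v_t²) = √(173.5² + 68.335²) = √34771.9 = 186.47 km/s.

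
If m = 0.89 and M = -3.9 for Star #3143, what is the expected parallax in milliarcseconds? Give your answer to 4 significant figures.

11.02 mas

m − M = 0.89 − (-3.9) = 4.79.
d = 10^((m−M)/5 + 1) = 10^1.958 = 90.782 pc.
p = 1/d = 1/90.782 = 0.011015 arcsec = 11.015 mas.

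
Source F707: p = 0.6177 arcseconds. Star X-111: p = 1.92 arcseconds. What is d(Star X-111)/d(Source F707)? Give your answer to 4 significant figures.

0.3217

Since d = 1/p, d_B/d_A = p_A/p_B.
= 0.6177 / 1.92 = 0.32172.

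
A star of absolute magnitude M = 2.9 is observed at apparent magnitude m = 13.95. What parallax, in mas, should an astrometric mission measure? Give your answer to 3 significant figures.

0.617 mas

m − M = 13.95 − 2.9 = 11.05.
d = 10^((m−M)/5 + 1) = 10^3.210 = 1621.8 pc.
p = 1/d = 1/1621.8 = 0.0006166 arcsec = 0.6166 mas.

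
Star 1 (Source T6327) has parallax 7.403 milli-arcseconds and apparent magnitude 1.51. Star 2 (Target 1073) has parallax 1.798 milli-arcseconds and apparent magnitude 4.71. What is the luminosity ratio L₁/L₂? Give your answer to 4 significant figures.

d₁ = 1/p₁ = 1/0.007403″ = 135.08 pc; d₂ = 1/p₂ = 1/0.001798″ = 556.17 pc.
M₁ = m₁ − 5 log₁₀ d₁ + 5 = 1.51 − 10.6530 + 5 = -4.1430.
M₂ = 4.71 − 13.7260 + 5 = -4.0160.
L₁/L₂ = 10^(0.4(M₂ − M₁)) = 10^(0.4 × 0.1270) = 10^0.05080 = 1.1241.

L₁/L₂ = 1.124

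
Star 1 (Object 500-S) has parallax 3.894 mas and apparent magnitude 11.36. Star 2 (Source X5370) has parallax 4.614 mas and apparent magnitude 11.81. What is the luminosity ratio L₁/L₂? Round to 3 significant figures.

d₁ = 1/p₁ = 1/0.003894″ = 256.81 pc; d₂ = 1/p₂ = 1/0.004614″ = 216.73 pc.
M₁ = m₁ − 5 log₁₀ d₁ + 5 = 11.36 − 12.0481 + 5 = 4.3119.
M₂ = 11.81 − 11.6796 + 5 = 5.1304.
L₁/L₂ = 10^(0.4(M₂ − M₁)) = 10^(0.4 × 0.8185) = 10^0.32740 = 2.1252.

L₁/L₂ = 2.13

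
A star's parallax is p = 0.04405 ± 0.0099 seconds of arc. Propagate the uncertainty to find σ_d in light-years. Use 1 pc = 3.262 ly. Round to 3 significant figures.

16.6 ly

d = 1/p, so σ_d = σ_p / p².
σ_d = 0.00990 / (0.04405)² = 0.00990 / 0.0019404 = 5.102 pc = 5.102 × 3.262 ly = 16.643 ly.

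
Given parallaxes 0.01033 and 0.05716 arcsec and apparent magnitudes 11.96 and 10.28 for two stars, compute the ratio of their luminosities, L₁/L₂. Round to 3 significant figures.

L₁/L₂ = 6.52

d₁ = 1/p₁ = 1/0.01033″ = 96.805 pc; d₂ = 1/p₂ = 1/0.05716″ = 17.495 pc.
M₁ = m₁ − 5 log₁₀ d₁ + 5 = 11.96 − 9.9295 + 5 = 7.0305.
M₂ = 10.28 − 6.2146 + 5 = 9.0654.
L₁/L₂ = 10^(0.4(M₂ − M₁)) = 10^(0.4 × 2.0349) = 10^0.81396 = 6.5157.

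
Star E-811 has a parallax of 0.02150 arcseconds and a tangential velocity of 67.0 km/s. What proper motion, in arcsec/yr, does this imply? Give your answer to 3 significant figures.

0.304 arcsec/yr

d = 1/p = 1/0.02150″ = 46.512 pc.
μ = v_t / (4.74 d) = 67.0 / (4.74 × 46.512) = 67.0 / 220.47 = 0.3039 ″/yr.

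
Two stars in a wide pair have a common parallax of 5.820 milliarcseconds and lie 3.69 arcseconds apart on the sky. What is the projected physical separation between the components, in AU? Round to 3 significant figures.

634 AU

d = 1/p = 1/0.005820″ = 171.82 pc.
At distance d (pc), an angle of θ arcsec spans θ·d AU: s = 3.69 × 171.82 = 634.02 AU.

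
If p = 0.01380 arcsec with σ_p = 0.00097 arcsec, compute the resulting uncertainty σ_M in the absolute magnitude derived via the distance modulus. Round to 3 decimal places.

M = m − 5 log₁₀ d + 5 = m + 5 log₁₀ p + 5, so ∂M/∂p = 5/(p ln 10).
σ_M = (5/ln 10) · (σ_p/p) = 2.1715 × 0.00097/0.01380 = 2.1715 × 0.07029 = 0.15263.

σ_M = 0.153 mag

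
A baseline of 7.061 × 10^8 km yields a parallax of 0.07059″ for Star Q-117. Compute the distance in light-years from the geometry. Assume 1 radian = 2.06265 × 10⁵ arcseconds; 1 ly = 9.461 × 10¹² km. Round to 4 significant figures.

218.1 ly

θ = 0.07059″ = 0.07059/206265 = 3.4223 × 10^-7 rad.
d = B/θ = (7.061 × 10^8) / (3.4223 × 10^-7) = 2.0632 × 10^15 km = (2.0632 × 10^15) / (9.461 × 10^12) ly = 218.07 ly.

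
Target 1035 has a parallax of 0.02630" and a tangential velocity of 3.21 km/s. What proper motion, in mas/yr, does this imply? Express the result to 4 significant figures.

d = 1/p = 1/0.02630″ = 38.023 pc.
μ = v_t / (4.74 d) = 3.21 / (4.74 × 38.023) = 3.21 / 180.23 = 0.017811 ″/yr = 17.811 mas/yr.

17.81 mas/yr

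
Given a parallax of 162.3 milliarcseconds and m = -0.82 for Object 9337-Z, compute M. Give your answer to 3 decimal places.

d = 1/p = 1/0.1623″ = 6.1614 pc.
m − M = 5 log₁₀(6.1614) − 5 = 3.9484 − 5 = -1.0516.
M = m − (m − M) = -0.82 − (-1.0516) = 0.232.

M = 0.232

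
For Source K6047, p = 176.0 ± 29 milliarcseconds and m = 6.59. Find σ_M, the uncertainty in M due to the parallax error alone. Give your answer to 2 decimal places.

σ_M = 0.36 mag

M = m − 5 log₁₀ d + 5 = m + 5 log₁₀ p + 5, so ∂M/∂p = 5/(p ln 10).
σ_M = (5/ln 10) · (σ_p/p) = 2.1715 × 29/176.0 = 2.1715 × 0.16477 = 0.3578.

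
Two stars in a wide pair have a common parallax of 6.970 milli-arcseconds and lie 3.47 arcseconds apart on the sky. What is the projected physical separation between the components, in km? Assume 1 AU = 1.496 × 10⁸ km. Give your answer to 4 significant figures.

d = 1/p = 1/0.006970″ = 143.47 pc.
At distance d (pc), an angle of θ arcsec spans θ·d AU: s = 3.47 × 143.47 = 497.84 AU.
= 497.84 × 1.496 × 10⁸ km = 7.4477 × 10^10 km.

7.448 × 10^10 km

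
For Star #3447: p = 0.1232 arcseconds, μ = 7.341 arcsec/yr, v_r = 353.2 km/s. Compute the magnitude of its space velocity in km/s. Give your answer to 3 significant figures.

d = 1/p = 1/0.1232″ = 8.1169 pc.
v_t = 4.740 μ d = 4.740 × 7.341 × 8.1169 = 282.44 km/s.
v = √(v_r² + v_t²) = √(353.2² + 282.44²) = √204523 = 452.24 km/s.

452 km/s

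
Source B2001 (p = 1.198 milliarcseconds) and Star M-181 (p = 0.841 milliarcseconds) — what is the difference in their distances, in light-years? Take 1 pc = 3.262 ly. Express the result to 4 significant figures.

d_A = 1/0.001198″ = 834.72 pc; d_B = 1/0.0008410″ = 1189.1 pc.
|d_B − d_A| = |1189.1 − 834.72| = 354.38 pc = 354.38 × 3.262 ly = 1156 ly.

1156 ly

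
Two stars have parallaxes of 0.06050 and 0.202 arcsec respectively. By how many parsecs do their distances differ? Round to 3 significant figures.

11.6 pc

d_A = 1/0.06050″ = 16.529 pc; d_B = 1/0.2020″ = 4.9505 pc.
|d_B − d_A| = |4.9505 − 16.529| = 11.579 pc.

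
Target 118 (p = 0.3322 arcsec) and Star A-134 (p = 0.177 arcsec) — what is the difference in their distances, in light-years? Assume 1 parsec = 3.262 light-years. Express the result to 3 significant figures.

8.61 ly

d_A = 1/0.3322″ = 3.0102 pc; d_B = 1/0.1770″ = 5.6497 pc.
|d_B − d_A| = |5.6497 − 3.0102| = 2.6395 pc = 2.6395 × 3.262 ly = 8.61 ly.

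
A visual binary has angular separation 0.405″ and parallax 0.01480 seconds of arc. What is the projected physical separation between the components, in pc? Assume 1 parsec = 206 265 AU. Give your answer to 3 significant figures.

d = 1/p = 1/0.01480″ = 67.568 pc.
At distance d (pc), an angle of θ arcsec spans θ·d AU: s = 0.405 × 67.568 = 27.365 AU.
= 27.365 / 206265 = 0.00013267 pc.

0.000133 pc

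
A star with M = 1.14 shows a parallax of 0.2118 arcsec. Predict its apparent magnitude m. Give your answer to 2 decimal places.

m = -0.49

d = 1/p = 1/0.2118″ = 4.7214 pc.
m − M = 5 log₁₀ d − 5 = 5 log₁₀(4.7214) − 5 = 3.3704 − 5 = -1.6296.
m = M + (m − M) = 1.14 + (-1.6296) = -0.49.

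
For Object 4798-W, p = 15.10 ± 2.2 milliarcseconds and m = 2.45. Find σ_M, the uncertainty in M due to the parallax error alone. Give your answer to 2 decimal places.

M = m − 5 log₁₀ d + 5 = m + 5 log₁₀ p + 5, so ∂M/∂p = 5/(p ln 10).
σ_M = (5/ln 10) · (σ_p/p) = 2.1715 × 2.2/15.10 = 2.1715 × 0.1457 = 0.31639.

σ_M = 0.32 mag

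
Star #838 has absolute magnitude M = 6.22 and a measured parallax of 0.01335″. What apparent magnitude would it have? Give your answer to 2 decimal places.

d = 1/p = 1/0.01335″ = 74.906 pc.
m − M = 5 log₁₀ d − 5 = 5 log₁₀(74.906) − 5 = 9.3726 − 5 = 4.3726.
m = M + (m − M) = 6.22 + 4.3726 = 10.59.

m = 10.59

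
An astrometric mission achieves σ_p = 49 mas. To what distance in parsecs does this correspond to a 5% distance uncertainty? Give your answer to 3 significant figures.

1.02 pc

σ_d/d = σ_p/p, so the condition is σ_p/p ≤ 0.05, i.e. p ≥ σ_p/0.05.
p_min = 49/0.05 = 980 mas = 0.98 arcsec.
d_max = 1/p_min = 1/0.98 = 1.0204 pc.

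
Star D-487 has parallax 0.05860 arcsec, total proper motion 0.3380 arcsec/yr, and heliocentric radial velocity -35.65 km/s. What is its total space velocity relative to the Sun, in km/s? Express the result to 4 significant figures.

44.93 km/s

d = 1/p = 1/0.05860″ = 17.065 pc.
v_t = 4.740 μ d = 4.740 × 0.3380 × 17.065 = 27.34 km/s.
v = √(v_r² + v_t²) = √((-35.65)² + 27.34²) = √2018.4 = 44.927 km/s.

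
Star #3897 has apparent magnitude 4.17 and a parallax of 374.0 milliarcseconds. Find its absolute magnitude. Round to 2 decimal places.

d = 1/p = 1/0.3740″ = 2.6738 pc.
m − M = 5 log₁₀(2.6738) − 5 = 2.1356 − 5 = -2.8644.
M = m − (m − M) = 4.17 − (-2.8644) = 7.03.

M = 7.03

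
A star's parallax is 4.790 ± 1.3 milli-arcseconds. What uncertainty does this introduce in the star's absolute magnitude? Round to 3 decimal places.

M = m − 5 log₁₀ d + 5 = m + 5 log₁₀ p + 5, so ∂M/∂p = 5/(p ln 10).
σ_M = (5/ln 10) · (σ_p/p) = 2.1715 × 1.3/4.790 = 2.1715 × 0.2714 = 0.58935.

σ_M = 0.589 mag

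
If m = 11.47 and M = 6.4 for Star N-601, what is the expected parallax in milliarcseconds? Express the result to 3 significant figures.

9.68 mas

m − M = 11.47 − 6.4 = 5.07.
d = 10^((m−M)/5 + 1) = 10^2.014 = 103.28 pc.
p = 1/d = 1/103.28 = 0.0096824 arcsec = 9.6824 mas.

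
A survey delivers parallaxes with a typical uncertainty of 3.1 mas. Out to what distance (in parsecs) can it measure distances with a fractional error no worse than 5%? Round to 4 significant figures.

σ_d/d = σ_p/p, so the condition is σ_p/p ≤ 0.05, i.e. p ≥ σ_p/0.05.
p_min = 3.1/0.05 = 62 mas = 0.062 arcsec.
d_max = 1/p_min = 1/0.062 = 16.129 pc.

16.13 pc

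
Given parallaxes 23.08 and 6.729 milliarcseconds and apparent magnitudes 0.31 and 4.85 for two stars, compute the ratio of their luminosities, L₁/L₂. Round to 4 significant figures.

d₁ = 1/p₁ = 1/0.02308″ = 43.328 pc; d₂ = 1/p₂ = 1/0.006729″ = 148.61 pc.
M₁ = m₁ − 5 log₁₀ d₁ + 5 = 0.31 − 8.1838 + 5 = -2.8738.
M₂ = 4.85 − 10.8602 + 5 = -1.0102.
L₁/L₂ = 10^(0.4(M₂ − M₁)) = 10^(0.4 × 1.8636) = 10^0.74544 = 5.5647.

L₁/L₂ = 5.565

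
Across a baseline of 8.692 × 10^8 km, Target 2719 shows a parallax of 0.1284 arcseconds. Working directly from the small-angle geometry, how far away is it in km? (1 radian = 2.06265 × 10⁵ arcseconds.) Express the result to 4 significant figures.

1.396 × 10^15 km

θ = 0.1284″ = 0.1284/206265 = 6.2250 × 10^-7 rad.
d = B/θ = (8.692 × 10^8) / (6.2250 × 10^-7) = 1.3963 × 10^15 km.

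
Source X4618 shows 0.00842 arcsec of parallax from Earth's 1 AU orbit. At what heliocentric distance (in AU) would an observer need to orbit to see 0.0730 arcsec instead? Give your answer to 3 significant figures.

Parallax scales linearly with baseline: p ∝ B, so B = p_target / p_Earth × 1 AU.
B = 0.0730 / 0.00842 = 8.6698 AU.

8.67 AU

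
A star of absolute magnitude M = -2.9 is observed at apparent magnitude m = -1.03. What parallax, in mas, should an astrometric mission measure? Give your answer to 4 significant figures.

42.27 mas

m − M = -1.03 − (-2.9) = 1.87.
d = 10^((m−M)/5 + 1) = 10^1.374 = 23.659 pc.
p = 1/d = 1/23.659 = 0.042267 arcsec = 42.267 mas.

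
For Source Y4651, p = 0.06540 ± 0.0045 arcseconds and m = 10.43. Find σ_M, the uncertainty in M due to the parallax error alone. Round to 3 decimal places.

σ_M = 0.149 mag

M = m − 5 log₁₀ d + 5 = m + 5 log₁₀ p + 5, so ∂M/∂p = 5/(p ln 10).
σ_M = (5/ln 10) · (σ_p/p) = 2.1715 × 0.0045/0.06540 = 2.1715 × 0.068807 = 0.14941.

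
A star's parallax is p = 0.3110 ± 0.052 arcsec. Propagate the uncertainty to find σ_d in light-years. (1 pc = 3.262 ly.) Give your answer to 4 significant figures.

d = 1/p, so σ_d = σ_p / p².
σ_d = 0.0520 / (0.3110)² = 0.0520 / 0.096721 = 0.53763 pc = 0.53763 × 3.262 ly = 1.7537 ly.

1.754 ly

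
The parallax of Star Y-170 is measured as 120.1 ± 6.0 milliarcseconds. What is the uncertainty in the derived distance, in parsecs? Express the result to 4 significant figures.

0.4160 pc

d = 1/p, so σ_d = σ_p / p².
σ_d = 0.00600 / (0.1201)² = 0.00600 / 0.014424 = 0.41597 pc.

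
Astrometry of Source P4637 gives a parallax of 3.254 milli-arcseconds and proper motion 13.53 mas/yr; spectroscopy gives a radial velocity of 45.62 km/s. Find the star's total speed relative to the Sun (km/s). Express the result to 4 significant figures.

49.70 km/s

d = 1/p = 1/0.003254″ = 307.31 pc.
μ = 13.53 mas/yr = 0.01353 ″/yr.
v_t = 4.740 μ d = 4.740 × 0.01353 × 307.31 = 19.708 km/s.
v = √(v_r² + v_t²) = √(45.62² + 19.708²) = √2469.59 = 49.695 km/s.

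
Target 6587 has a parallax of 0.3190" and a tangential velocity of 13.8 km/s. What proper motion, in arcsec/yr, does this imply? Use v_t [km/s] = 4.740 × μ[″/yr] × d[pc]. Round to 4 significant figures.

d = 1/p = 1/0.3190″ = 3.1348 pc.
μ = v_t / (4.74 d) = 13.8 / (4.74 × 3.1348) = 13.8 / 14.859 = 0.92873 ″/yr.

0.9287 arcsec/yr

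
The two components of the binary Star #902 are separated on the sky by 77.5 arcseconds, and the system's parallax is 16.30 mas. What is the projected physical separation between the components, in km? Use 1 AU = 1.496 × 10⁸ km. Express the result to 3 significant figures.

d = 1/p = 1/0.01630″ = 61.35 pc.
At distance d (pc), an angle of θ arcsec spans θ·d AU: s = 77.5 × 61.35 = 4754.6 AU.
= 4754.6 × 1.496 × 10⁸ km = 7.1129 × 10^11 km.

7.11 × 10^11 km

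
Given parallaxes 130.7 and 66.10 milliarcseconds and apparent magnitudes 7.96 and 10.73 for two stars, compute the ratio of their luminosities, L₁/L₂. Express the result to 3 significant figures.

L₁/L₂ = 3.28

d₁ = 1/p₁ = 1/0.1307″ = 7.6511 pc; d₂ = 1/p₂ = 1/0.06610″ = 15.129 pc.
M₁ = m₁ − 5 log₁₀ d₁ + 5 = 7.96 − 4.4186 + 5 = 8.5414.
M₂ = 10.73 − 5.8991 + 5 = 9.8309.
L₁/L₂ = 10^(0.4(M₂ − M₁)) = 10^(0.4 × 1.2895) = 10^0.51580 = 3.2794.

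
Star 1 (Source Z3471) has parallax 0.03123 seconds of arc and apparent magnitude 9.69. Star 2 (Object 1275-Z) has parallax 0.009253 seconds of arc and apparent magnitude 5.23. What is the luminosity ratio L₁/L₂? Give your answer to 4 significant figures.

L₁/L₂ = 0.001444

d₁ = 1/p₁ = 1/0.03123″ = 32.02 pc; d₂ = 1/p₂ = 1/0.009253″ = 108.07 pc.
M₁ = m₁ − 5 log₁₀ d₁ + 5 = 9.69 − 7.5271 + 5 = 7.1629.
M₂ = 5.23 − 10.1685 + 5 = 0.0615.
L₁/L₂ = 10^(0.4(M₂ − M₁)) = 10^(0.4 × (-7.1014)) = 10^(-2.84056) = 0.0014436.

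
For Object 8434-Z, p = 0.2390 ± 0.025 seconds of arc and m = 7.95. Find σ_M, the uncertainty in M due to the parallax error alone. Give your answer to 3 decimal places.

M = m − 5 log₁₀ d + 5 = m + 5 log₁₀ p + 5, so ∂M/∂p = 5/(p ln 10).
σ_M = (5/ln 10) · (σ_p/p) = 2.1715 × 0.025/0.2390 = 2.1715 × 0.1046 = 0.22714.

σ_M = 0.227 mag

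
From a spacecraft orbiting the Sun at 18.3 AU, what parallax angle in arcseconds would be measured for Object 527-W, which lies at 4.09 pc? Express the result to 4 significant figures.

4.474 arcsec

p (arcsec) = B (AU) / d (pc).
p = 18.3 / 4.09 = 4.4743 arcsec.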